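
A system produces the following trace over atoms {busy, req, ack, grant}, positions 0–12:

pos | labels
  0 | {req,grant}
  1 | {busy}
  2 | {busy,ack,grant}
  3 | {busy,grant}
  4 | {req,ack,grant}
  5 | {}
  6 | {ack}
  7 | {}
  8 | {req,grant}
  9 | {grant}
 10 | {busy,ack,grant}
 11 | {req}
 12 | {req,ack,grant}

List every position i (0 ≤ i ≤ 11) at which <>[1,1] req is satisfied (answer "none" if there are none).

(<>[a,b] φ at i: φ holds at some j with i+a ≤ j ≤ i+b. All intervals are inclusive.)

Evaluate at each i in [0,11]:
  i=0: ✗ (none in [1,1])
  i=1: ✗ (none in [2,2])
  i=2: ✗ (none in [3,3])
  i=3: ✓ (witness j=4)
  i=4: ✗ (none in [5,5])
  i=5: ✗ (none in [6,6])
  i=6: ✗ (none in [7,7])
  i=7: ✓ (witness j=8)
  i=8: ✗ (none in [9,9])
  i=9: ✗ (none in [10,10])
  i=10: ✓ (witness j=11)
  i=11: ✓ (witness j=12)

3, 7, 10, 11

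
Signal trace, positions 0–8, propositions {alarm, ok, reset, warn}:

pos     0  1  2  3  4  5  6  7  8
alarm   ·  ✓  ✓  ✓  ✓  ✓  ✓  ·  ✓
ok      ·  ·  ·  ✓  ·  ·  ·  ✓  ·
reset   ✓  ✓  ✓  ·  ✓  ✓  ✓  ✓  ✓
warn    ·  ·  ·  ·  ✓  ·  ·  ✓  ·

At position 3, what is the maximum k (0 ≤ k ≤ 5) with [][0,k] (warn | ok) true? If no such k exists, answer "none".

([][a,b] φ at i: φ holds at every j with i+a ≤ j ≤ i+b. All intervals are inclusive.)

1

(warn | ok) must hold from j=3 onward; find where it first fails.
  j=3: holds
  j=4: holds
  j=5: fails
Holds on [3,4], so largest k = 1.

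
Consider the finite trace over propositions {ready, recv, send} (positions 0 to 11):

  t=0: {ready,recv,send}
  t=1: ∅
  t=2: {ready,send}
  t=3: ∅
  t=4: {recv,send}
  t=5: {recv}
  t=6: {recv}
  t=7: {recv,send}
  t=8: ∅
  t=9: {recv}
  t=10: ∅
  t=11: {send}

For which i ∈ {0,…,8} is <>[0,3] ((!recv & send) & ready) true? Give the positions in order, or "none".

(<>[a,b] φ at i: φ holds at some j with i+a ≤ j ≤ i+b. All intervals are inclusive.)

Evaluate at each i in [0,8]:
  i=0: ✓ (witness j=2)
  i=1: ✓ (witness j=2)
  i=2: ✓ (witness j=2)
  i=3: ✗ (none in [3,6])
  i=4: ✗ (none in [4,7])
  i=5: ✗ (none in [5,8])
  i=6: ✗ (none in [6,9])
  i=7: ✗ (none in [7,10])
  i=8: ✗ (none in [8,11])

0, 1, 2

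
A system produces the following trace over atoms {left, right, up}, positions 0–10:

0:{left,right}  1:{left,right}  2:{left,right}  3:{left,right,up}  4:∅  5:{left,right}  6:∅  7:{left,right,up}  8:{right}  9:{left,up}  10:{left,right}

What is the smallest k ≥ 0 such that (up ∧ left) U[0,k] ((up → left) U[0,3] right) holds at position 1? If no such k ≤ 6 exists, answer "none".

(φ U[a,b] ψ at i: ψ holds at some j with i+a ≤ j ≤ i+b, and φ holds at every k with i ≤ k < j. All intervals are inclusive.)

0

Need earliest j ≥ 1 with ((up → left) U[0,3] right), and (up ∧ left) at every k in [1,j-1].
  j=1: rhs holds (empty prefix). k = 0.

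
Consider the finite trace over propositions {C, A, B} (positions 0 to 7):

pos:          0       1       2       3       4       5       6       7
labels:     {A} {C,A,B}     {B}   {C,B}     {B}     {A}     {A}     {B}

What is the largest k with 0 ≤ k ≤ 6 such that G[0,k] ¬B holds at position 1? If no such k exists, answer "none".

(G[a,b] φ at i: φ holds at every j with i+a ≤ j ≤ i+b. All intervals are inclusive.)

¬B must hold from j=1 onward; find where it first fails.
  j=1: fails → no k works.

none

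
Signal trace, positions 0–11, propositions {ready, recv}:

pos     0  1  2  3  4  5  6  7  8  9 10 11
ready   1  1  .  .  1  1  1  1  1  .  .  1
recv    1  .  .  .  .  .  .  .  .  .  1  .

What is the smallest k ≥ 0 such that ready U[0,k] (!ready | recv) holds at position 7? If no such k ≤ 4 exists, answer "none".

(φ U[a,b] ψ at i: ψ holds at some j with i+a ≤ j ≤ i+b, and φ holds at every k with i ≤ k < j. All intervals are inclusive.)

2

Need earliest j ≥ 7 with (!ready | recv), and ready at every k in [7,j-1].
  j=7: rhs fails.
  j=8: rhs fails.
  j=9: rhs holds; lhs holds on [7,8]. k = 2.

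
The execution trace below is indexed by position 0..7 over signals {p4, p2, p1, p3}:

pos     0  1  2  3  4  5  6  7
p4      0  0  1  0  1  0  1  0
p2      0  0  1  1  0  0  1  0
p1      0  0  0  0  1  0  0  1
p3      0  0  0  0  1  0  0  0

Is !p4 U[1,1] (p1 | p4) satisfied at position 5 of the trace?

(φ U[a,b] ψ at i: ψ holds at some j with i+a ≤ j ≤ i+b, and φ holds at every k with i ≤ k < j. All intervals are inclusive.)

Need some j in [6,6] with (p1 | p4), and !p4 at every k in [5,j-1].
  j=6: (p1 | p4) holds; !p4 holds at every k in [5,5] → satisfied.

True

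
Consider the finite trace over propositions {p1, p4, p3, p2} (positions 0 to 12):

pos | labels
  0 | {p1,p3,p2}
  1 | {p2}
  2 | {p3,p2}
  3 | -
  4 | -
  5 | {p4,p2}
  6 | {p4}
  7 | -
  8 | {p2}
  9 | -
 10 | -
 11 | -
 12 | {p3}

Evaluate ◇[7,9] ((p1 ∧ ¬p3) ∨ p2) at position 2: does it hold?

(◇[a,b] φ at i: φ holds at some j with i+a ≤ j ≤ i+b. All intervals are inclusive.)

Check ((p1 ∧ ¬p3) ∨ p2) at each j in [9,11]:
  j=9: false
  j=10: false
  j=11: false
No position in the window satisfies it → formula fails.

No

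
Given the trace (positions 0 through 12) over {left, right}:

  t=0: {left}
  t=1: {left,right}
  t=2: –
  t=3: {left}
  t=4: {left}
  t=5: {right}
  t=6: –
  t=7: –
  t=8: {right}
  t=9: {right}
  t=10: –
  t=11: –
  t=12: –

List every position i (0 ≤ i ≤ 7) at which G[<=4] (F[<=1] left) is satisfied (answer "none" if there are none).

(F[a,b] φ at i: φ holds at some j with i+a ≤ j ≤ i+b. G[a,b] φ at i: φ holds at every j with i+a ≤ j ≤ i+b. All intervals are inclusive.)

0

Evaluate at each i in [0,7]:
  i=0: ✓ (all of [0,4])
  i=1: ✗ (fails at j=5)
  i=2: ✗ (fails at j=5)
  i=3: ✗ (fails at j=5)
  i=4: ✗ (fails at j=5)
  i=5: ✗ (fails at j=5)
  i=6: ✗ (fails at j=6)
  i=7: ✗ (fails at j=7)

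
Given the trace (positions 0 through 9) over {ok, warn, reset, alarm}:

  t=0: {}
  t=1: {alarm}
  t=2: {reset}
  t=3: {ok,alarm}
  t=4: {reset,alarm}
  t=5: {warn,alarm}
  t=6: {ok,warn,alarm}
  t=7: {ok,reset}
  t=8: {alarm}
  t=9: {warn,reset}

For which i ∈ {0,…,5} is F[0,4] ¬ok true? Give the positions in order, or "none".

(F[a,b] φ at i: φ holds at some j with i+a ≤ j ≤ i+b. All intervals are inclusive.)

Evaluate at each i in [0,5]:
  i=0: ✓ (witness j=0)
  i=1: ✓ (witness j=1)
  i=2: ✓ (witness j=2)
  i=3: ✓ (witness j=4)
  i=4: ✓ (witness j=4)
  i=5: ✓ (witness j=5)

0, 1, 2, 3, 4, 5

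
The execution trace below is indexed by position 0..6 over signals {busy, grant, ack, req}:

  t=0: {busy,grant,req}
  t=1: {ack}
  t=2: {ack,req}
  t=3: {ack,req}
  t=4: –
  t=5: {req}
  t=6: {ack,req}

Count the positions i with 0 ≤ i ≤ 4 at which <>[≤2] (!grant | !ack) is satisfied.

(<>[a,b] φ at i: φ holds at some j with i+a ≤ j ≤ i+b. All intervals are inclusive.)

5

Evaluate at each i in [0,4]:
  i=0: ✓ (witness j=0)
  i=1: ✓ (witness j=1)
  i=2: ✓ (witness j=2)
  i=3: ✓ (witness j=3)
  i=4: ✓ (witness j=4)
Positions where it holds: {0, 1, 2, 3, 4} → 5.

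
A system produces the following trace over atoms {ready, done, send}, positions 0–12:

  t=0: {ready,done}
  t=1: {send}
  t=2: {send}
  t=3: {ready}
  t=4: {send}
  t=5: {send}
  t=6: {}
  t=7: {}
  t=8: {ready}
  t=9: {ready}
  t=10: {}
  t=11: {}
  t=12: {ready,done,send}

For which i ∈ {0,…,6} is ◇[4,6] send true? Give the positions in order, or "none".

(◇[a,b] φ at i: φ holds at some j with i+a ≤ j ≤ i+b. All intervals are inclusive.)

0, 1, 6

Evaluate at each i in [0,6]:
  i=0: ✓ (witness j=4)
  i=1: ✓ (witness j=5)
  i=2: ✗ (none in [6,8])
  i=3: ✗ (none in [7,9])
  i=4: ✗ (none in [8,10])
  i=5: ✗ (none in [9,11])
  i=6: ✓ (witness j=12)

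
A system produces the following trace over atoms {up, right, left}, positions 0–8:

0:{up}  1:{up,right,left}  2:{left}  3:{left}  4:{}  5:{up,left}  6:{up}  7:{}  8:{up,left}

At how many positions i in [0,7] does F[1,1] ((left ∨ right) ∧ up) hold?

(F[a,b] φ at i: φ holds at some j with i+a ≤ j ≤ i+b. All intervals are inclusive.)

3

Evaluate at each i in [0,7]:
  i=0: ✓ (witness j=1)
  i=1: ✗ (none in [2,2])
  i=2: ✗ (none in [3,3])
  i=3: ✗ (none in [4,4])
  i=4: ✓ (witness j=5)
  i=5: ✗ (none in [6,6])
  i=6: ✗ (none in [7,7])
  i=7: ✓ (witness j=8)
Positions where it holds: {0, 4, 7} → 3.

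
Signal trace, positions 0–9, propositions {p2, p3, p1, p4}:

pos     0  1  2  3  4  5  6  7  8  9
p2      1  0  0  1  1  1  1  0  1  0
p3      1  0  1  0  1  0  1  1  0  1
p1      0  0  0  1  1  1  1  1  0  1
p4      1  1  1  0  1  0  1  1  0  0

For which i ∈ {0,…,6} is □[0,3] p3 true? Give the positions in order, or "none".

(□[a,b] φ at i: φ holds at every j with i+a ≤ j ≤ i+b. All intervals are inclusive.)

none

Evaluate at each i in [0,6]:
  i=0: ✗ (fails at j=1)
  i=1: ✗ (fails at j=1)
  i=2: ✗ (fails at j=3)
  i=3: ✗ (fails at j=3)
  i=4: ✗ (fails at j=5)
  i=5: ✗ (fails at j=5)
  i=6: ✗ (fails at j=8)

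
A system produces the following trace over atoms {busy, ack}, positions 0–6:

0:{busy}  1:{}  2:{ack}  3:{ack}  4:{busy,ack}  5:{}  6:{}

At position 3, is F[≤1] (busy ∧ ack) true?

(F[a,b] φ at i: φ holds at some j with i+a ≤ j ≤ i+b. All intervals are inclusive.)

Check (busy ∧ ack) at each j in [3,4]:
  j=3: false
  j=4: true
Found at j=4 → formula holds.

Holds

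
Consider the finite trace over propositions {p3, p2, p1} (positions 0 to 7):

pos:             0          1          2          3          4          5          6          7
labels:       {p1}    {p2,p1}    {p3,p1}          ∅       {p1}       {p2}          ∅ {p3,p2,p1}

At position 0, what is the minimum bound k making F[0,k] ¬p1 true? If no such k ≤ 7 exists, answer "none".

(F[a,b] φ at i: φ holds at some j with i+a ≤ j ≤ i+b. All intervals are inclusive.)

3

Scan j = 0,1,… for ¬p1:
  j=0: fails
  j=1: fails
  j=2: fails
  j=3: holds
First hit at j=3, so smallest k = 3-0 = 3.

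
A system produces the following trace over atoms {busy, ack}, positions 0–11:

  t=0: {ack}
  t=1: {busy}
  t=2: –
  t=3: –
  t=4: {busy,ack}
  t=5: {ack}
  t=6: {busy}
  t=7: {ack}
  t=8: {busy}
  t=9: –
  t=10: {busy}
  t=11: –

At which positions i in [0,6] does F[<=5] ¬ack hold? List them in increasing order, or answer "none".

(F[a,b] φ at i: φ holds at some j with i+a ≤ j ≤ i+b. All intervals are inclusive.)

Evaluate at each i in [0,6]:
  i=0: ✓ (witness j=1)
  i=1: ✓ (witness j=1)
  i=2: ✓ (witness j=2)
  i=3: ✓ (witness j=3)
  i=4: ✓ (witness j=6)
  i=5: ✓ (witness j=6)
  i=6: ✓ (witness j=6)

0, 1, 2, 3, 4, 5, 6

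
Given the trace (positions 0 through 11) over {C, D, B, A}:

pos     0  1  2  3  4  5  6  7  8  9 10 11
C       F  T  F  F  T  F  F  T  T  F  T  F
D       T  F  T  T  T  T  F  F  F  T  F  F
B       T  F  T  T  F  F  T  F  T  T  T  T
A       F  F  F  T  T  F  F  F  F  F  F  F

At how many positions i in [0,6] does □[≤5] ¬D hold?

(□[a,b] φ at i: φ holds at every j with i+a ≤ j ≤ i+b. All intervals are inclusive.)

0

Evaluate at each i in [0,6]:
  i=0: ✗ (fails at j=0)
  i=1: ✗ (fails at j=2)
  i=2: ✗ (fails at j=2)
  i=3: ✗ (fails at j=3)
  i=4: ✗ (fails at j=4)
  i=5: ✗ (fails at j=5)
  i=6: ✗ (fails at j=9)
Positions where it holds: {} → 0.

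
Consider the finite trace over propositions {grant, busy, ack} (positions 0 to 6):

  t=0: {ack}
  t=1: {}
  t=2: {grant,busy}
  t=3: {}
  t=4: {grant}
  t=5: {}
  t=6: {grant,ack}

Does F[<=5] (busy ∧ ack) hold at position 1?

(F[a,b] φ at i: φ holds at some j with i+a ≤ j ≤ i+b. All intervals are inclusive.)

Check (busy ∧ ack) at each j in [1,6]:
  j=1: false
  j=2: false
  j=3: false
  j=4: false
  j=5: false
  j=6: false
No position in the window satisfies it → formula fails.

Does not hold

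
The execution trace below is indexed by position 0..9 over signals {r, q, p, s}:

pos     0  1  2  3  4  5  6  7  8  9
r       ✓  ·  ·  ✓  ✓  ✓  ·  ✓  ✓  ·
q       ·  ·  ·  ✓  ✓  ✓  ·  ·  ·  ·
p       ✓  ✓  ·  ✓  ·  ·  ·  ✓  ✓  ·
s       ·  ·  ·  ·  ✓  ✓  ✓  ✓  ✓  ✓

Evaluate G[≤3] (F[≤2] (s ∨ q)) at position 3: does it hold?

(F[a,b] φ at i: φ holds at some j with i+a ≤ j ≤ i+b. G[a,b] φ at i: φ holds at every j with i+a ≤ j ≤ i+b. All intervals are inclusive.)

Check F[≤2] (s ∨ q) at every j in [3,6]:
  j=3: holds (witness at 3)
  j=4: holds (witness at 4)
  j=5: holds (witness at 5)
  j=6: holds (witness at 6)
All positions satisfy it → formula holds.

True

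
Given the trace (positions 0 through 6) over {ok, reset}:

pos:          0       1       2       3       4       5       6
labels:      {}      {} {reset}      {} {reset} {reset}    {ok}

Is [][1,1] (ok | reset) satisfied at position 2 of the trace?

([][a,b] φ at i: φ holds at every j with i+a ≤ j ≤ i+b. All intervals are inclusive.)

False

Check (ok | reset) at every j in [3,3]:
  j=3: false
Fails at j=3 → formula fails.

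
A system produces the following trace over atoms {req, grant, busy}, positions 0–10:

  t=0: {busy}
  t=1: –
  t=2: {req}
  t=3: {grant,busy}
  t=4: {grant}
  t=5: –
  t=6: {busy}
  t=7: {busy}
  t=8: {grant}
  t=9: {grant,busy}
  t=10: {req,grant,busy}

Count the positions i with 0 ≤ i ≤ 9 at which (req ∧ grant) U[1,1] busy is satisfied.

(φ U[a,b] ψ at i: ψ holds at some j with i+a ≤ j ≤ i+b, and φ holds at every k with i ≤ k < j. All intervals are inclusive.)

0

Evaluate at each i in [0,9]:
  i=0: ✗ (no rhs in [1,1])
  i=1: ✗ (no rhs in [2,2])
  i=2: ✗ (lhs fails at k=2 before rhs at j=3)
  i=3: ✗ (no rhs in [4,4])
  i=4: ✗ (no rhs in [5,5])
  i=5: ✗ (lhs fails at k=5 before rhs at j=6)
  i=6: ✗ (lhs fails at k=6 before rhs at j=7)
  i=7: ✗ (no rhs in [8,8])
  i=8: ✗ (lhs fails at k=8 before rhs at j=9)
  i=9: ✗ (lhs fails at k=9 before rhs at j=10)
Positions where it holds: {} → 0.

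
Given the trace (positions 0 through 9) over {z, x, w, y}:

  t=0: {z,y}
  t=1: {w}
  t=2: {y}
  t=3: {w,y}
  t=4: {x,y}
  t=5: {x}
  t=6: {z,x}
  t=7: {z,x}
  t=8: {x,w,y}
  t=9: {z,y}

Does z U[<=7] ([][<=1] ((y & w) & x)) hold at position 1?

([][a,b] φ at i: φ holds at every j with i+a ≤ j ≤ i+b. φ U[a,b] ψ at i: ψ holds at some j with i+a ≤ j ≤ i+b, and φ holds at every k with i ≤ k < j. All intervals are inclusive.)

False

Need some j in [1,8] with [][<=1] ((y & w) & x), and z at every k in [1,j-1].
  j=1: [][<=1] ((y & w) & x) — fails at 1.
  j=2: [][<=1] ((y & w) & x) — fails at 2.
  j=3: [][<=1] ((y & w) & x) — fails at 3.
  j=4: [][<=1] ((y & w) & x) — fails at 4.
  j=5: [][<=1] ((y & w) & x) — fails at 5.
  j=6: [][<=1] ((y & w) & x) — fails at 6.
  j=7: [][<=1] ((y & w) & x) — fails at 7.
  j=8: [][<=1] ((y & w) & x) — fails at 9.
No j in the window works → until fails.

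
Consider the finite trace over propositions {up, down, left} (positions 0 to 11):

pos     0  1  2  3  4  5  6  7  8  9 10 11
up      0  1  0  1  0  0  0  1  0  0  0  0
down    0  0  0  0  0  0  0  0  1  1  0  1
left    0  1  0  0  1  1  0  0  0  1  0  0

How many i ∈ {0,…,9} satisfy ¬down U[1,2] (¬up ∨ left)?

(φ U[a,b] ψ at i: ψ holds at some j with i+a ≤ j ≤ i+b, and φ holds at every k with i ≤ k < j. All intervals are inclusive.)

Evaluate at each i in [0,9]:
  i=0: ✓ (rhs at j=1; lhs holds on [0,0])
  i=1: ✓ (rhs at j=2; lhs holds on [1,1])
  i=2: ✓ (rhs at j=4; lhs holds on [2,3])
  i=3: ✓ (rhs at j=4; lhs holds on [3,3])
  i=4: ✓ (rhs at j=5; lhs holds on [4,4])
  i=5: ✓ (rhs at j=6; lhs holds on [5,5])
  i=6: ✓ (rhs at j=8; lhs holds on [6,7])
  i=7: ✓ (rhs at j=8; lhs holds on [7,7])
  i=8: ✗ (lhs fails at k=8 before rhs at j=9)
  i=9: ✗ (lhs fails at k=9 before rhs at j=10)
Positions where it holds: {0, 1, 2, 3, 4, 5, 6, 7} → 8.

8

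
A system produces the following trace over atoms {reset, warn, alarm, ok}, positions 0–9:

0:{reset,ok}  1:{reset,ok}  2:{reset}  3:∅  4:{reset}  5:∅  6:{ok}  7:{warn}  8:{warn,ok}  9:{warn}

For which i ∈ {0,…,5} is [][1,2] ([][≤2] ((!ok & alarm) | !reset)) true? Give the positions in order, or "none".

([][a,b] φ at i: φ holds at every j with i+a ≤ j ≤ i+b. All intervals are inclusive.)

Evaluate at each i in [0,5]:
  i=0: ✗ (fails at j=1)
  i=1: ✗ (fails at j=2)
  i=2: ✗ (fails at j=3)
  i=3: ✗ (fails at j=4)
  i=4: ✓ (all of [5,6])
  i=5: ✓ (all of [6,7])

4, 5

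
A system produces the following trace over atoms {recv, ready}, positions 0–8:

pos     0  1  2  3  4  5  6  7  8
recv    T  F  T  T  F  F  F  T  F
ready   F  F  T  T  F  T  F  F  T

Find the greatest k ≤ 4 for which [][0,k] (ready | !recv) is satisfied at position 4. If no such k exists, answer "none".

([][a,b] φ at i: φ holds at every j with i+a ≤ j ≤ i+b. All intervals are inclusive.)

(ready | !recv) must hold from j=4 onward; find where it first fails.
  j=4: holds
  j=5: holds
  j=6: holds
  j=7: fails
Holds on [4,6], so largest k = 2.

2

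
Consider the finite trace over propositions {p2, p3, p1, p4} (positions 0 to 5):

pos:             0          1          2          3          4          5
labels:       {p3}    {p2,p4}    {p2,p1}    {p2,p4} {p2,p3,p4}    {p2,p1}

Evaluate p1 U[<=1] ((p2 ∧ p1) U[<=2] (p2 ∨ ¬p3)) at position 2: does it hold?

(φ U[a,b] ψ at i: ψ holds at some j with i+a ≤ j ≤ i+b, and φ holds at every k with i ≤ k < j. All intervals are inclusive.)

Holds

Need some j in [2,3] with ((p2 ∧ p1) U[<=2] (p2 ∨ ¬p3)), and p1 at every k in [2,j-1].
  j=2: ((p2 ∧ p1) U[<=2] (p2 ∨ ¬p3)) holds; no prefix to check → satisfied.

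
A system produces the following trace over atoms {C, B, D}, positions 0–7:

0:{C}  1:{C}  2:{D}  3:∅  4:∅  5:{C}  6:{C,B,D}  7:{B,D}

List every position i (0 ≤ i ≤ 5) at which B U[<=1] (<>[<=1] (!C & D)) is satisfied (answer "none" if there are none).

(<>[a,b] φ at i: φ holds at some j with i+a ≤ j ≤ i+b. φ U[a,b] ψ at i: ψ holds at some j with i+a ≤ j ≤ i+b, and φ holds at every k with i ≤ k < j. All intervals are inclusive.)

1, 2

Evaluate at each i in [0,5]:
  i=0: ✗ (lhs fails at k=0 before rhs at j=1)
  i=1: ✓ (rhs at j=1)
  i=2: ✓ (rhs at j=2)
  i=3: ✗ (no rhs in [3,4])
  i=4: ✗ (no rhs in [4,5])
  i=5: ✗ (lhs fails at k=5 before rhs at j=6)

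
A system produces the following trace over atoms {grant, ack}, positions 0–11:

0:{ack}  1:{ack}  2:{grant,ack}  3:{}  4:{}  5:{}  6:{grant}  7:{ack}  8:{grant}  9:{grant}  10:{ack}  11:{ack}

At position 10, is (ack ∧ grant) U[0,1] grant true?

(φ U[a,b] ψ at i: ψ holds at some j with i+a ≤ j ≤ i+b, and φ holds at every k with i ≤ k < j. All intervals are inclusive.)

Does not hold

Need some j in [10,11] with grant, and (ack ∧ grant) at every k in [10,j-1].
  j=10: grant false.
  j=11: grant false.
No j in the window works → until fails.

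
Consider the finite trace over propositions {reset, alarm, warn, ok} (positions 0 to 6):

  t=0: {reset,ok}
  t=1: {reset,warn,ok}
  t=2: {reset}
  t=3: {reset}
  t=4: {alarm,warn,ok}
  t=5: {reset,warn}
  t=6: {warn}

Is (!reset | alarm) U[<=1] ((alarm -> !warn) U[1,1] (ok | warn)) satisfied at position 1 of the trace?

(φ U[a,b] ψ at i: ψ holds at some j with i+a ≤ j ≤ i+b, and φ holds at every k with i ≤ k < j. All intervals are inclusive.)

Need some j in [1,2] with ((alarm -> !warn) U[1,1] (ok | warn)), and (!reset | alarm) at every k in [1,j-1].
  j=1: ((alarm -> !warn) U[1,1] (ok | warn)) — fails.
  j=2: ((alarm -> !warn) U[1,1] (ok | warn)) — fails.
No j in the window works → until fails.

Does not hold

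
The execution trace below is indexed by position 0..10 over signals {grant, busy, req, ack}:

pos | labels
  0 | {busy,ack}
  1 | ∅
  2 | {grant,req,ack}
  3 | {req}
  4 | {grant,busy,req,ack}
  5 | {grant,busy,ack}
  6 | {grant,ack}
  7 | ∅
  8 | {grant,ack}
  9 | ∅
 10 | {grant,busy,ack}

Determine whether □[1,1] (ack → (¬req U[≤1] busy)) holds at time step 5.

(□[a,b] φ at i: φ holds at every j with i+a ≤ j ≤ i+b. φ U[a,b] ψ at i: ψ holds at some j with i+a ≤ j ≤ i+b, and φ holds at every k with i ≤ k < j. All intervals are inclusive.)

Check (ack → (¬req U[≤1] busy)) at every j in [6,6]:
  j=6: antecedent true; consequent fails → ✗
Fails at j=6 → formula fails.

Does not hold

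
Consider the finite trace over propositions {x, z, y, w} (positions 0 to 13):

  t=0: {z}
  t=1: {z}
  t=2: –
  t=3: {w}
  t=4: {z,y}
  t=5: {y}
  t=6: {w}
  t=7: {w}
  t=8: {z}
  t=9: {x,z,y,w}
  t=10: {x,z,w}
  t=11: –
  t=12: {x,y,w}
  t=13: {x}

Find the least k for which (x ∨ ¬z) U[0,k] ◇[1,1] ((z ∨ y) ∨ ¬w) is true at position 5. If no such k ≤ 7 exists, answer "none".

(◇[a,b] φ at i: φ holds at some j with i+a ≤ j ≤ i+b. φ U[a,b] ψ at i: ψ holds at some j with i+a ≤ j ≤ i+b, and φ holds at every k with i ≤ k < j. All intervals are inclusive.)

2

Need earliest j ≥ 5 with ◇[1,1] ((z ∨ y) ∨ ¬w), and (x ∨ ¬z) at every k in [5,j-1].
  j=5: rhs fails.
  j=6: rhs fails.
  j=7: rhs holds; lhs holds on [5,6]. k = 2.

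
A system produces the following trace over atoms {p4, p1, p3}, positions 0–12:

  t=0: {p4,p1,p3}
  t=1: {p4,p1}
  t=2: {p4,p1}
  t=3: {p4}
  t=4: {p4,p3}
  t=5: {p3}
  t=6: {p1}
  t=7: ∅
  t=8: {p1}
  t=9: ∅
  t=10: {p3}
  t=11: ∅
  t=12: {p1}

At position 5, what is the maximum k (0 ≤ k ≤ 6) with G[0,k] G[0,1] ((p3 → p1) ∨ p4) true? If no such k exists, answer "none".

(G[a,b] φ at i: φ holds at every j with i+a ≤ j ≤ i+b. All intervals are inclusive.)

none

G[0,1] ((p3 → p1) ∨ p4) must hold from j=5 onward; find where it first fails.
  j=5: fails → no k works.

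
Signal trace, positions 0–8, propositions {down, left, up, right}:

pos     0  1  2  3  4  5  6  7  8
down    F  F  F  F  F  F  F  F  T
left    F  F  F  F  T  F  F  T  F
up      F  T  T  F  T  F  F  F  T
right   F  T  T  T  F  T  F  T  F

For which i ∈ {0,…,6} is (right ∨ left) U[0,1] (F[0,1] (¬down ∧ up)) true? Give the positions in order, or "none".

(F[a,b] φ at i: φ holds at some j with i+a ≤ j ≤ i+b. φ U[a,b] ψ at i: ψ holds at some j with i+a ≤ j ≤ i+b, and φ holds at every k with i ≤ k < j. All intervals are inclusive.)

Evaluate at each i in [0,6]:
  i=0: ✓ (rhs at j=0)
  i=1: ✓ (rhs at j=1)
  i=2: ✓ (rhs at j=2)
  i=3: ✓ (rhs at j=3)
  i=4: ✓ (rhs at j=4)
  i=5: ✗ (no rhs in [5,6])
  i=6: ✗ (no rhs in [6,7])

0, 1, 2, 3, 4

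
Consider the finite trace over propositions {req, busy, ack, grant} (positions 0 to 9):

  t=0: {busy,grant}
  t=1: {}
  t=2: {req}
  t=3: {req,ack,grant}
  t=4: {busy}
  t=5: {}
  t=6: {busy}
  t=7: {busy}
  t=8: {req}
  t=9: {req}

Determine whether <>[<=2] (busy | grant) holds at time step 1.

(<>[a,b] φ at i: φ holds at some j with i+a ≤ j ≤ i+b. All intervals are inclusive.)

True

Check (busy | grant) at each j in [1,3]:
  j=1: false
  j=2: false
  j=3: true
Found at j=3 → formula holds.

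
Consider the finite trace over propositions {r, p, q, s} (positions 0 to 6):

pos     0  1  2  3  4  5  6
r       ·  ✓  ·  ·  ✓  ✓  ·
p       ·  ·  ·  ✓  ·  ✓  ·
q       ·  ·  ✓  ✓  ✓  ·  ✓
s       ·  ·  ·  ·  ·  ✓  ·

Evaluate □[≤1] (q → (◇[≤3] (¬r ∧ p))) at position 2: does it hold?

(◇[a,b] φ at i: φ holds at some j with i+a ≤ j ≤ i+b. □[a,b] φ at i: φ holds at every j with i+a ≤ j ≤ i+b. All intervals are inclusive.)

True

Check (q → (◇[≤3] (¬r ∧ p))) at every j in [2,3]:
  j=2: antecedent true; consequent holds (witness at 3) → ✓
  j=3: antecedent true; consequent holds (witness at 3) → ✓
All positions satisfy it → formula holds.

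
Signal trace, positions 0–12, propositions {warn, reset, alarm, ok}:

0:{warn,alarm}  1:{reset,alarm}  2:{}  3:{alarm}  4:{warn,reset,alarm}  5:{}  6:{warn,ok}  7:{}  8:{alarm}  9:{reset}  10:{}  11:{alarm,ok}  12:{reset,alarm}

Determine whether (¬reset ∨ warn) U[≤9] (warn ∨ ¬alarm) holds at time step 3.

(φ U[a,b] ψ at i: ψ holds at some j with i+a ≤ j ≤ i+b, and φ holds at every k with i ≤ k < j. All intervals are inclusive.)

True

Need some j in [3,12] with (warn ∨ ¬alarm), and (¬reset ∨ warn) at every k in [3,j-1].
  j=3: (warn ∨ ¬alarm) false.
  j=4: (warn ∨ ¬alarm) holds; (¬reset ∨ warn) holds at every k in [3,3] → satisfied.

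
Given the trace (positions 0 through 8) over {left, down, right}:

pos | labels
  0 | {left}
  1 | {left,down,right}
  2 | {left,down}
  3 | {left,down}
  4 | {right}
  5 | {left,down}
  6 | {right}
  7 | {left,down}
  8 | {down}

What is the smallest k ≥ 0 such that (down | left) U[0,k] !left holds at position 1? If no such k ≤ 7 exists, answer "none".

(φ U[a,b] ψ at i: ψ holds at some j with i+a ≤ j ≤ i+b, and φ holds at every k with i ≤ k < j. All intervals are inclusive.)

Need earliest j ≥ 1 with !left, and (down | left) at every k in [1,j-1].
  j=1: rhs fails.
  j=2: rhs fails.
  j=3: rhs fails.
  j=4: rhs holds; lhs holds on [1,3]. k = 3.

3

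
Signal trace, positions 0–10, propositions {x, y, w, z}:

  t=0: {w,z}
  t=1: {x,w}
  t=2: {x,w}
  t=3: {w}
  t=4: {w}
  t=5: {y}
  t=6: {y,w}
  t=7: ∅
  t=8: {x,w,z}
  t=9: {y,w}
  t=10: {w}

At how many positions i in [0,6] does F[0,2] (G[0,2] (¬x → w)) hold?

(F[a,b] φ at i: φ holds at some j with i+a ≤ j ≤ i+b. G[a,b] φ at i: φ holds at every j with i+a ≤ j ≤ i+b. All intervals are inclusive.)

4

Evaluate at each i in [0,6]:
  i=0: ✓ (witness j=0)
  i=1: ✓ (witness j=1)
  i=2: ✓ (witness j=2)
  i=3: ✗ (none in [3,5])
  i=4: ✗ (none in [4,6])
  i=5: ✗ (none in [5,7])
  i=6: ✓ (witness j=8)
Positions where it holds: {0, 1, 2, 6} → 4.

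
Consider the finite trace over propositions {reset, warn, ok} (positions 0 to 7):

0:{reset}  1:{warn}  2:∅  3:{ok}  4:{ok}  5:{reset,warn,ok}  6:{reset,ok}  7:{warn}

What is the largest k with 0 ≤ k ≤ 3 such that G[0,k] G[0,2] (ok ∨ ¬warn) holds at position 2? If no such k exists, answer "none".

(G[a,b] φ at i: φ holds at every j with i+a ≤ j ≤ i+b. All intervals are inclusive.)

2

G[0,2] (ok ∨ ¬warn) must hold from j=2 onward; find where it first fails.
  j=2: holds
  j=3: holds
  j=4: holds
  j=5: fails
Holds on [2,4], so largest k = 2.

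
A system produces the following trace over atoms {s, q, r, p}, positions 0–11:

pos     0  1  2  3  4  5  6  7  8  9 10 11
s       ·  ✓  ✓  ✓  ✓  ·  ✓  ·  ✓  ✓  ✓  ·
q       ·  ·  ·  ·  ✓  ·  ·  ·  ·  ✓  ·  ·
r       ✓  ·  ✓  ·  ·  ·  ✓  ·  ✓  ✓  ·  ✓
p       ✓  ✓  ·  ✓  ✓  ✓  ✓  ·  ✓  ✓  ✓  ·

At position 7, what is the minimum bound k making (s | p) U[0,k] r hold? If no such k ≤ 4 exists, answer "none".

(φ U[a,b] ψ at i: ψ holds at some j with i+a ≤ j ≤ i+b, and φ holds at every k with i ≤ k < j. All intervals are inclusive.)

none

Need earliest j ≥ 7 with r, and (s | p) at every k in [7,j-1].
  j=7: rhs fails.
  j=8: rhs holds but lhs fails at k=7.
  j=9: rhs holds but lhs fails at k=7.
  j=10: rhs fails.
  j=11: rhs holds but lhs fails at k=7.
No witness within the range → none.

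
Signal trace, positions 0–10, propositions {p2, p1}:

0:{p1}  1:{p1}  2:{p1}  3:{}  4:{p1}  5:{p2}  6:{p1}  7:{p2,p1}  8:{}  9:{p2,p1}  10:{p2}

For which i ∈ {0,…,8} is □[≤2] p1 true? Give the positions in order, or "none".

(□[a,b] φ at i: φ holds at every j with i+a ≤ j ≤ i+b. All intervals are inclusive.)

Evaluate at each i in [0,8]:
  i=0: ✓ (all of [0,2])
  i=1: ✗ (fails at j=3)
  i=2: ✗ (fails at j=3)
  i=3: ✗ (fails at j=3)
  i=4: ✗ (fails at j=5)
  i=5: ✗ (fails at j=5)
  i=6: ✗ (fails at j=8)
  i=7: ✗ (fails at j=8)
  i=8: ✗ (fails at j=8)

0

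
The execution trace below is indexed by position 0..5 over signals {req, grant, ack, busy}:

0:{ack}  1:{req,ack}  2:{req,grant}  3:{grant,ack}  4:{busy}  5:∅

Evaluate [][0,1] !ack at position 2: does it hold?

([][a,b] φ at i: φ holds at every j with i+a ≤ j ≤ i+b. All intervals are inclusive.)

Check !ack at every j in [2,3]:
  j=2: true
  j=3: false
Fails at j=3 → formula fails.

False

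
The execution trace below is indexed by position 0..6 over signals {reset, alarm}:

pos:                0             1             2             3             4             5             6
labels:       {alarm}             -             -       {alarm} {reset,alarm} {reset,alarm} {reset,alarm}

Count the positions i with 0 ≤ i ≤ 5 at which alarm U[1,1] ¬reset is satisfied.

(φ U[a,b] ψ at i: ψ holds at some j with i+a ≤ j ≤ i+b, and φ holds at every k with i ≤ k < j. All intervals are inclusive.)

Evaluate at each i in [0,5]:
  i=0: ✓ (rhs at j=1; lhs holds on [0,0])
  i=1: ✗ (lhs fails at k=1 before rhs at j=2)
  i=2: ✗ (lhs fails at k=2 before rhs at j=3)
  i=3: ✗ (no rhs in [4,4])
  i=4: ✗ (no rhs in [5,5])
  i=5: ✗ (no rhs in [6,6])
Positions where it holds: {0} → 1.

1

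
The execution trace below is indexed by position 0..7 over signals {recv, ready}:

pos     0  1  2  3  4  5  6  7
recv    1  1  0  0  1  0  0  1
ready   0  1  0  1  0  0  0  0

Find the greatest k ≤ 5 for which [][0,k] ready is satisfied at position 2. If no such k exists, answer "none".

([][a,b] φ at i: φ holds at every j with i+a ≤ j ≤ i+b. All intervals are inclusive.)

none

ready must hold from j=2 onward; find where it first fails.
  j=2: fails → no k works.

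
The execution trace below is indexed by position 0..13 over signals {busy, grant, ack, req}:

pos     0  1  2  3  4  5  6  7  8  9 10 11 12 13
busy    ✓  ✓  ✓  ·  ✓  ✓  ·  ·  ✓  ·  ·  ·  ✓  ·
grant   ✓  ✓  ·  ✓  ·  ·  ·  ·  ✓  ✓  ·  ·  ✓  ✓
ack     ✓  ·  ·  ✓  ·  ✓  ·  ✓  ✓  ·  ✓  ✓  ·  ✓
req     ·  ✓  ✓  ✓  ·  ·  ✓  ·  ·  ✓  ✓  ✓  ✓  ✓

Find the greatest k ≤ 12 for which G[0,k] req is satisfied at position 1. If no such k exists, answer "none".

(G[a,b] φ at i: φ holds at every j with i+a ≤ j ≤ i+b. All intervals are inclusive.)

req must hold from j=1 onward; find where it first fails.
  j=1: holds
  j=2: holds
  j=3: holds
  j=4: fails
Holds on [1,3], so largest k = 2.

2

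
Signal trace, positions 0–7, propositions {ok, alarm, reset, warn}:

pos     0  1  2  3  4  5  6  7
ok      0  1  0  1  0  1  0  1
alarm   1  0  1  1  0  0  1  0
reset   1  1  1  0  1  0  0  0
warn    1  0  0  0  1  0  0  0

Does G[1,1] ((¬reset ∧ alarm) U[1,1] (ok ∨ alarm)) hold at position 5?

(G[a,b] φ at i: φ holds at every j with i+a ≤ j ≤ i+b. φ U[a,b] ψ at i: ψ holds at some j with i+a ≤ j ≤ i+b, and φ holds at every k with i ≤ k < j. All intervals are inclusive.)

Check ((¬reset ∧ alarm) U[1,1] (ok ∨ alarm)) at every j in [6,6]:
  j=6: holds
All positions satisfy it → formula holds.

Holds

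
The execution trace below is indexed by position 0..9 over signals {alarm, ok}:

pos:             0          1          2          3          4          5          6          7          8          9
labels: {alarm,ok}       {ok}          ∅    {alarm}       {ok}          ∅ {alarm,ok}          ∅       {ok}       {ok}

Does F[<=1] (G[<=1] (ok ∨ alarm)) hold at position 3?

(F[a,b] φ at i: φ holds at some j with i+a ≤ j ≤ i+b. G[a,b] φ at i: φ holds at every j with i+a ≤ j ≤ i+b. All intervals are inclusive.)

Yes

Check G[<=1] (ok ∨ alarm) at each j in [3,4]:
  j=3: holds on [3,4]
  j=4: fails at 5
Found at j=3 → formula holds.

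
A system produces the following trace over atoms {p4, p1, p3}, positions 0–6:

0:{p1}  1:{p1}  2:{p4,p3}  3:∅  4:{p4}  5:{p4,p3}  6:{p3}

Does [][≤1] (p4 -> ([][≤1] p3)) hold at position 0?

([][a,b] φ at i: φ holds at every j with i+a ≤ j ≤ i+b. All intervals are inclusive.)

Holds

Check (p4 -> ([][≤1] p3)) at every j in [0,1]:
  j=0: antecedent false → ✓
  j=1: antecedent false → ✓
All positions satisfy it → formula holds.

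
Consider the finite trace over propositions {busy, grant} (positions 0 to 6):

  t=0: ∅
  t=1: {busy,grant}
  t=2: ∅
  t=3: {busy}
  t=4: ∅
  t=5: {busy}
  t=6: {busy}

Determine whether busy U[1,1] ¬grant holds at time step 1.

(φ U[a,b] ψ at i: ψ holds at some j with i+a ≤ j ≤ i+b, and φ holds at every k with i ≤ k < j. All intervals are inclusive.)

Need some j in [2,2] with ¬grant, and busy at every k in [1,j-1].
  j=2: ¬grant holds; busy holds at every k in [1,1] → satisfied.

Holds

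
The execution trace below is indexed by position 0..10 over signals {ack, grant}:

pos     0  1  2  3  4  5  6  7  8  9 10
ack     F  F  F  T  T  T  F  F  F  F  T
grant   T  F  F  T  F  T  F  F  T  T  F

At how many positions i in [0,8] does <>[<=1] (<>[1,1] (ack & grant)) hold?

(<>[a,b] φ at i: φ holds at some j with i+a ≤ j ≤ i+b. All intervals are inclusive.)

4

Evaluate at each i in [0,8]:
  i=0: ✗ (none in [0,1])
  i=1: ✓ (witness j=2)
  i=2: ✓ (witness j=2)
  i=3: ✓ (witness j=4)
  i=4: ✓ (witness j=4)
  i=5: ✗ (none in [5,6])
  i=6: ✗ (none in [6,7])
  i=7: ✗ (none in [7,8])
  i=8: ✗ (none in [8,9])
Positions where it holds: {1, 2, 3, 4} → 4.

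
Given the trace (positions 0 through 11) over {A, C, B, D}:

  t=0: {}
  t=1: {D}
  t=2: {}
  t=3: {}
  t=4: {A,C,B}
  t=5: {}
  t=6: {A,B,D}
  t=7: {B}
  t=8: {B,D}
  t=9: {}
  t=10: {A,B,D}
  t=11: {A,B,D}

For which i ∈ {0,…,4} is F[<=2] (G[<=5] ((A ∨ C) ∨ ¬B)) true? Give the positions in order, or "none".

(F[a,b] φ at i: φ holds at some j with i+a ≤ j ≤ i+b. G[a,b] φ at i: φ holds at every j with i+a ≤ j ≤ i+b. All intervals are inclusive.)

Evaluate at each i in [0,4]:
  i=0: ✓ (witness j=0)
  i=1: ✓ (witness j=1)
  i=2: ✗ (none in [2,4])
  i=3: ✗ (none in [3,5])
  i=4: ✗ (none in [4,6])

0, 1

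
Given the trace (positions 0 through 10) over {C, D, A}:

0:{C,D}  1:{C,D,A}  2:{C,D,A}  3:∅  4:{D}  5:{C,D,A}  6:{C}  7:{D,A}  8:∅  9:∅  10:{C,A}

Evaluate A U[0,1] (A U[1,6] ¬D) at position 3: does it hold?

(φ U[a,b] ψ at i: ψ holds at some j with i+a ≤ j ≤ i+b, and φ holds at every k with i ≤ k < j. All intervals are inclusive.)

Need some j in [3,4] with (A U[1,6] ¬D), and A at every k in [3,j-1].
  j=3: (A U[1,6] ¬D) — fails.
  j=4: (A U[1,6] ¬D) — fails.
No j in the window works → until fails.

False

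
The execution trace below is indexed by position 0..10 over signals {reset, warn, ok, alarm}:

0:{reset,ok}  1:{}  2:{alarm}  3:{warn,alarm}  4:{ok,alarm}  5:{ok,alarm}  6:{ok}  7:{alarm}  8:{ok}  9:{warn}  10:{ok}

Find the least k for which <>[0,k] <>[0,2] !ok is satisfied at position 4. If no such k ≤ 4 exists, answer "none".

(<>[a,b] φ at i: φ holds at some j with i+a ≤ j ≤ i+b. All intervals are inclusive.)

Scan j = 4,5,… for <>[0,2] !ok:
  j=4: fails
  j=5: holds
First hit at j=5, so smallest k = 5-4 = 1.

1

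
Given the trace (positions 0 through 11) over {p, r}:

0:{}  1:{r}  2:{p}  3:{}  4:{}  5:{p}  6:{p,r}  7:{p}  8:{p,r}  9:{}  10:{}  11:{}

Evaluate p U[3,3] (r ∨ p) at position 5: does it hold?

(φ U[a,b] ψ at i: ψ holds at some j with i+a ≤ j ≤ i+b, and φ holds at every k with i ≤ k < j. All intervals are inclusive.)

Need some j in [8,8] with (r ∨ p), and p at every k in [5,j-1].
  j=8: (r ∨ p) holds; p holds at every k in [5,7] → satisfied.

Holds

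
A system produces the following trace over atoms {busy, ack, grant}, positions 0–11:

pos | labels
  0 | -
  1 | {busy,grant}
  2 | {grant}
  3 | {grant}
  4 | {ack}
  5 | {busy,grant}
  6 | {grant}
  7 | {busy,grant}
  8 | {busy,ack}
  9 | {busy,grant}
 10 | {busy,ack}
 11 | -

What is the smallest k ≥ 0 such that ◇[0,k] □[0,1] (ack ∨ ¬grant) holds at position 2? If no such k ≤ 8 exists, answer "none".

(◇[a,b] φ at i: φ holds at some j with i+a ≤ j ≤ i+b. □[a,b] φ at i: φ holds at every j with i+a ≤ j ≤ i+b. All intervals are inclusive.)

Scan j = 2,3,… for □[0,1] (ack ∨ ¬grant):
  j=2: fails
  j=3: fails
  j=4: fails
  j=5: fails
  j=6: fails
  j=7: fails
  j=8: fails
  j=9: fails
  j=10: holds
First hit at j=10, so smallest k = 10-2 = 8.

8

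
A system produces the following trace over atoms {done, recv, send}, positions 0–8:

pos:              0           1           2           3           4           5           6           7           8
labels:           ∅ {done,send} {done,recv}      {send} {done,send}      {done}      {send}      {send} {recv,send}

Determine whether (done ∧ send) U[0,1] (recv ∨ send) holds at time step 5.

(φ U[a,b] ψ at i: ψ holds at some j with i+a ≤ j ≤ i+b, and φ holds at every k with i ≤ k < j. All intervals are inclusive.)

Need some j in [5,6] with (recv ∨ send), and (done ∧ send) at every k in [5,j-1].
  j=5: (recv ∨ send) false.
  j=6: (recv ∨ send) holds, but (done ∧ send) fails at k=5 → not this j.
No j in the window works → until fails.

No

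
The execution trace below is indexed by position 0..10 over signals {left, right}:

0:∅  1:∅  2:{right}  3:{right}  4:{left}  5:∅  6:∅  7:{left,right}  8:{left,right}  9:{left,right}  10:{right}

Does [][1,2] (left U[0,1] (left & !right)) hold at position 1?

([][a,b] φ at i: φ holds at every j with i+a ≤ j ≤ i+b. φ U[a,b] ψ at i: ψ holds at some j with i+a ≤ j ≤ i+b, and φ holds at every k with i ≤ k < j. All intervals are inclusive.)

Check (left U[0,1] (left & !right)) at every j in [2,3]:
  j=2: fails
  j=3: fails
Fails at j=2 → formula fails.

Does not hold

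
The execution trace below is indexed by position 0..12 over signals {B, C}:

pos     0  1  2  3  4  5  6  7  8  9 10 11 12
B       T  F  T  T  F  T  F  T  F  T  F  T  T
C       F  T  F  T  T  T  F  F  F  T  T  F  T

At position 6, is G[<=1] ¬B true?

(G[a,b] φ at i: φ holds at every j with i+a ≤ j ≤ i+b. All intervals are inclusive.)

False

Check ¬B at every j in [6,7]:
  j=6: true
  j=7: false
Fails at j=7 → formula fails.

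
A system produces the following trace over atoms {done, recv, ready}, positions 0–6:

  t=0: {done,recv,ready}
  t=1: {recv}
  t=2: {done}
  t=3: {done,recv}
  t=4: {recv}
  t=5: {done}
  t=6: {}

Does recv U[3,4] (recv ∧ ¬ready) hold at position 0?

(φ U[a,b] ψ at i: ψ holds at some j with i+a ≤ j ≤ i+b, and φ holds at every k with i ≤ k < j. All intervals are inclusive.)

Need some j in [3,4] with (recv ∧ ¬ready), and recv at every k in [0,j-1].
  j=3: (recv ∧ ¬ready) holds, but recv fails at k=2 → not this j.
  j=4: (recv ∧ ¬ready) holds, but recv fails at k=2 → not this j.
No j in the window works → until fails.

No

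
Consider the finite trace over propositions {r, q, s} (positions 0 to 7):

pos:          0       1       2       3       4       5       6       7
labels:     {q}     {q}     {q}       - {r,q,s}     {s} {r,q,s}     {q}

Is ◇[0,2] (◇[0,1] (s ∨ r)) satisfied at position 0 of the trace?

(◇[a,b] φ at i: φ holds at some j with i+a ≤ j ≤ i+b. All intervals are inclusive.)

No

Check ◇[0,1] (s ∨ r) at each j in [0,2]:
  j=0: fails (none in [0,1])
  j=1: fails (none in [1,2])
  j=2: fails (none in [2,3])
No position in the window satisfies it → formula fails.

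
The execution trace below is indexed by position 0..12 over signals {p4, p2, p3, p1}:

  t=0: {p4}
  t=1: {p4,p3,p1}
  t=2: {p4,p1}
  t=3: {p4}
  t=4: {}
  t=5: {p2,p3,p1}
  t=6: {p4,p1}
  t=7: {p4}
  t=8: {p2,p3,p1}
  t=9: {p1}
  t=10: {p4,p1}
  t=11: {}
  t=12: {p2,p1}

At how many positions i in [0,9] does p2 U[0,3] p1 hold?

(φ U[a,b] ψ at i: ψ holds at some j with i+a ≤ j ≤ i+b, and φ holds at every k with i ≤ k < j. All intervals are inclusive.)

Evaluate at each i in [0,9]:
  i=0: ✗ (lhs fails at k=0 before rhs at j=1)
  i=1: ✓ (rhs at j=1)
  i=2: ✓ (rhs at j=2)
  i=3: ✗ (lhs fails at k=3 before rhs at j=5)
  i=4: ✗ (lhs fails at k=4 before rhs at j=5)
  i=5: ✓ (rhs at j=5)
  i=6: ✓ (rhs at j=6)
  i=7: ✗ (lhs fails at k=7 before rhs at j=8)
  i=8: ✓ (rhs at j=8)
  i=9: ✓ (rhs at j=9)
Positions where it holds: {1, 2, 5, 6, 8, 9} → 6.

6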